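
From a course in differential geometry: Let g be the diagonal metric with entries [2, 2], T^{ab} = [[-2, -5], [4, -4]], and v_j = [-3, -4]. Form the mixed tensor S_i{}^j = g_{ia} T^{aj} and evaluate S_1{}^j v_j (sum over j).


Step 1: lower the first index. For a diagonal metric, g_{ia} T^{aj} = g_{ii} T^{ij} (no sum on i).
g_{11} = 2
S_1{}^1 = 2 * T^{11} = 2 * -2 = -4
S_1{}^2 = 2 * T^{12} = 2 * -5 = -10
Step 2: contract S_1{}^j with v_j.
S_1{}^1 * v_1 = -4 * -3 = 12
S_1{}^2 * v_2 = -10 * -4 = 40
Result = 12 + 40 = 52

52


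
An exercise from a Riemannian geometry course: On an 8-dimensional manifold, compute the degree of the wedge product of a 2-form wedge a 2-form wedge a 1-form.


The degree of a wedge product is the sum of the degrees of the individual forms.
Degrees: 2, 2, 1
Total degree = 2 + 2 + 1 = 5

5


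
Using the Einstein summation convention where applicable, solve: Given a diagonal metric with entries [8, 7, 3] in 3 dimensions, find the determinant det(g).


For a diagonal metric, the determinant is the product of diagonal entries.
Diagonal entries: 8, 7, 3
det(g) = 8 * 7 * 3 = 168

168


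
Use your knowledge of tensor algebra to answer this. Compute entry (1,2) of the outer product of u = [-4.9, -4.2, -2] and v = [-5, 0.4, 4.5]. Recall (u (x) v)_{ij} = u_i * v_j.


The outer product entry T_{ij} = u_i * v_j.
We need i=1, j=2.
u_1 = -4.9, v_2 = 0.4
T_{1,2} = -4.9 * 0.4 = -1.96

-1.96


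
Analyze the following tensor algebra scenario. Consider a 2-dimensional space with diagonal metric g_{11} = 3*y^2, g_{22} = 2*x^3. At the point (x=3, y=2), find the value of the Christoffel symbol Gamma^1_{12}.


For a diagonal metric, Gamma^k_{ij} = (1/2) g^{kk} (dg_{ik}/dx_j + dg_{jk}/dx_i - dg_{ij}/dx_k).
The metric is diagonal, so g_{ab} = 0 for a != b.
At the given point: g_{11} = 12, g_{22} = 54
g^{11} = 1/12
dg_{11}/dx_2 = dg_{11}/dx_2 = 12
dg_{21}/dx_1 = 0 (off-diagonal)
dg_{12}/dx_1 = 0 (off-diagonal)
Numerator = 12 + 0 - 0 = 12
Gamma^1_{12} = 12 / (2 * 12) = 1/2

1/2


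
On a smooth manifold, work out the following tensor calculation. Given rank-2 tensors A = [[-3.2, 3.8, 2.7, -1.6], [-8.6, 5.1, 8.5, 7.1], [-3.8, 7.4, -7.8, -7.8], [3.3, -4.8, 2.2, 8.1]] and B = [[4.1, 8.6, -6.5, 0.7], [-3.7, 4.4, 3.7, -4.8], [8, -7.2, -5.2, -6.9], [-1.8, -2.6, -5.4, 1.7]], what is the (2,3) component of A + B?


Tensor addition is component-wise: (A + B)_{ij} = A_{ij} + B_{ij}.
A_{23} = 8.5
B_{23} = 3.7
(A + B)_{23} = 8.5 + 3.7 = 12.2

12.2


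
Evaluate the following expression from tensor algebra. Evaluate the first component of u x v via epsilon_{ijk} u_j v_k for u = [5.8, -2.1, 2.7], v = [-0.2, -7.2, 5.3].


(u x v)_1 = sum_{j,k} epsilon_{1jk} u_j v_k. Only permutations of (1,2,3) contribute; the two non-zero terms are:
eps_{123} u_2 v_3 = 1 * -2.1 * 5.3 = -11.13
eps_{132} u_3 v_2 = -1 * 2.7 * -7.2 = 19.44
(u x v)_1 = 8.31

8.31


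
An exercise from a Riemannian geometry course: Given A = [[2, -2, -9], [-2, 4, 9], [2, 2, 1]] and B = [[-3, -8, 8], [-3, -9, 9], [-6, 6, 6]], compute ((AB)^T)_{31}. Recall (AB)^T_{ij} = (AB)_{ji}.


(AB)^T_{ij} = (AB)_{ji} = sum_k A_{jk} B_{ki}.
For i=3, j=1 we need (AB)_{13}:
A_{11} * B_{13} = 2 * 8 = 16
A_{12} * B_{23} = -2 * 9 = -18
A_{13} * B_{33} = -9 * 6 = -54
Sum = 16 + -18 + -54 = -56

-56


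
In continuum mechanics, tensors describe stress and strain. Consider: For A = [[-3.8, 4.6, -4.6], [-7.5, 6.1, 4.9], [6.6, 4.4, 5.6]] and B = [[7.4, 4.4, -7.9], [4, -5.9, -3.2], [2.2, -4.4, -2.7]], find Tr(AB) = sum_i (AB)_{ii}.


Tr(AB) = sum_i (AB)_{ii} where (AB)_{ii} = sum_k A_{ik} B_{ki}.
(AB)_{11} = -3.8*7.4 + 4.6*4 + -4.6*2.2 = -19.84
(AB)_{22} = -7.5*4.4 + 6.1*-5.9 + 4.9*-4.4 = -90.55
(AB)_{33} = 6.6*-7.9 + 4.4*-3.2 + 5.6*-2.7 = -81.34
Tr(AB) = -19.84 + -90.55 + -81.34 = -191.73

-191.73


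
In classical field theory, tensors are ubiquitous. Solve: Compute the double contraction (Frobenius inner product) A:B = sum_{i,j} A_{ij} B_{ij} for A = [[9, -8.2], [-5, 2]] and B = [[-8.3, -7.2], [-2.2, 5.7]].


A:B = sum over all i,j of A_{ij} * B_{ij}.
Row 1: 9*-8.3=-74.7, -8.2*-7.2=59.04 => row sum = -15.66
Row 2: -5*-2.2=11, 2*5.7=11.4 => row sum = 22.4
Total = -15.66 + 22.4 = 6.74

6.74


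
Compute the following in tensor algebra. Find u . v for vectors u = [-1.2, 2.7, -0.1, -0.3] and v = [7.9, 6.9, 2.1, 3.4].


The inner product u . v = sum of u_i * v_i.
Term-by-term: -1.2 * 7.9, 2.7 * 6.9, -0.1 * 2.1, -0.3 * 3.4
Products: -9.48, 18.63, -0.21, -1.02
Sum = -9.48 + 18.63 + -0.21 + -1.02 = 7.92

7.92


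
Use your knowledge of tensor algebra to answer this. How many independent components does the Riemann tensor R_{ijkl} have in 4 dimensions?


The Riemann tensor in d dimensions has d^2(d^2 - 1)/12 independent components.
d = 4, so d^2 = 16
d^2 - 1 = 15
d^2(d^2 - 1) = 16 * 15 = 240
Divide by 12: 240 / 12 = 20

20


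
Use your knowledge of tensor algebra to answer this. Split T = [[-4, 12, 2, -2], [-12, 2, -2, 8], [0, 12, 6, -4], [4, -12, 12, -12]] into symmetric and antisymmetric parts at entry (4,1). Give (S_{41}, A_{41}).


T_{41} = 4
T_{14} = -2
S_{41} = (4 + -2)/2 = 2/2 = 1
A_{41} = (4 - -2)/2 = 6/2 = 3
Check: S + A = 1 + 3 = 4 = T_{41}.

(1, 3)


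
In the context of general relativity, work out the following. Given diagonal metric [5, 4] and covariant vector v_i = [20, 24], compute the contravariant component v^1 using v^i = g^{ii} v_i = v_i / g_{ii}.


To raise an index with a diagonal metric: v^i = v_i / g_{ii}.
For index 1: v_1 = 20, g_{11} = 5
v^1 = 20 / 5 = 4

4


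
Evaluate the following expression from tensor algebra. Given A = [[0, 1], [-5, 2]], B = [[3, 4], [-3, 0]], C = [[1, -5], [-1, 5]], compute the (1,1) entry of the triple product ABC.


(ABC)_{11} = sum_m (AB)_{1m} C_{m1}. First compute row 1 of AB.
(AB)_{11} = 0*3 + 1*-3 = -3
(AB)_{12} = 0*4 + 1*0 = 0
Now contract with column 1 of C:
(AB)_{11} * C_{11} = -3 * 1 = -3
(AB)_{12} * C_{21} = 0 * -1 = 0
(ABC)_{11} = -3 + 0 = -3

-3


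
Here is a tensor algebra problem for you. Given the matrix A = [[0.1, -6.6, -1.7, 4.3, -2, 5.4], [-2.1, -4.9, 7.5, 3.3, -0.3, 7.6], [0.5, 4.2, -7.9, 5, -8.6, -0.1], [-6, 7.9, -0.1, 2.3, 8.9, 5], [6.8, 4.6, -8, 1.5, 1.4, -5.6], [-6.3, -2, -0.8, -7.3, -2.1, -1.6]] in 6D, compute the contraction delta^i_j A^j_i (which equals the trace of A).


The contraction (trace) of a rank-2 tensor is the sum of its diagonal elements.
Diagonal entries: A[1,1] = 0.1, A[2,2] = -4.9, A[3,3] = -7.9, A[4,4] = 2.3, A[5,5] = 1.4, A[6,6] = -1.6
Tr(A) = 0.1 + -4.9 + -7.9 + 2.3 + 1.4 + -1.6 = -10.6

-10.6


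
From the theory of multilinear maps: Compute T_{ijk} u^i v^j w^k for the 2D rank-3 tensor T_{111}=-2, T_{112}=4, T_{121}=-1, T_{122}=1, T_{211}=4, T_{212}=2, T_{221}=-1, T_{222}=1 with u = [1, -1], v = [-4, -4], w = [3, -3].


S = sum over i,j,k of T_{ijk} u_i v_j w_k. Expanding all 8 terms:
T_{111}*u_1*v_1*w_1 = -2*1*-4*3 = 24  (running total: 24)
T_{112}*u_1*v_1*w_2 = 4*1*-4*-3 = 48  (running total: 72)
T_{121}*u_1*v_2*w_1 = -1*1*-4*3 = 12  (running total: 84)
T_{122}*u_1*v_2*w_2 = 1*1*-4*-3 = 12  (running total: 96)
T_{211}*u_2*v_1*w_1 = 4*-1*-4*3 = 48  (running total: 144)
T_{212}*u_2*v_1*w_2 = 2*-1*-4*-3 = -24  (running total: 120)
T_{221}*u_2*v_2*w_1 = -1*-1*-4*3 = -12  (running total: 108)
T_{222}*u_2*v_2*w_2 = 1*-1*-4*-3 = -12  (running total: 96)
S = 96

96


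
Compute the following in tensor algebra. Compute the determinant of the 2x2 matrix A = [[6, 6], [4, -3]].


For a 2x2 matrix [[a, b], [c, d]], det = a*d - b*c.
a = 6, b = 6, c = 4, d = -3
a*d = 6 * -3 = -18
b*c = 6 * 4 = 24
det = -18 - 24 = -42

-42


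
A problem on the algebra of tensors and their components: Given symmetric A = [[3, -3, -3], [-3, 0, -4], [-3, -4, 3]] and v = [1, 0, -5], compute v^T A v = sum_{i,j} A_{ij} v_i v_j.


First compute Av:
(Av)_1 = 3*1 + -3*0 + -3*-5 = 18
(Av)_2 = -3*1 + 0*0 + -4*-5 = 17
(Av)_3 = -3*1 + -4*0 + 3*-5 = -18
Av = [18, 17, -18]
Then v^T (Av) = 1*18 + 0*17 + -5*-18
= 18 + 0 + 90 = 108

108


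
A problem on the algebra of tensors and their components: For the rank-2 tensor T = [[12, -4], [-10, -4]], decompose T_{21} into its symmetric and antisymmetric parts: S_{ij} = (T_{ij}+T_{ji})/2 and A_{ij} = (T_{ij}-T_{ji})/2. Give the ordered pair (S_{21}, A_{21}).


T_{21} = -10
T_{12} = -4
S_{21} = (-10 + -4)/2 = -14/2 = -7
A_{21} = (-10 - -4)/2 = -6/2 = -3
Check: S + A = -7 + -3 = -10 = T_{21}.

(-7, -3)


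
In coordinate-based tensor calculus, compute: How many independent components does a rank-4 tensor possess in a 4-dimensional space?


The number of components of a rank-r tensor in d dimensions is d^r.
Here d = 4 and r = 4.
4^4 = 256

256


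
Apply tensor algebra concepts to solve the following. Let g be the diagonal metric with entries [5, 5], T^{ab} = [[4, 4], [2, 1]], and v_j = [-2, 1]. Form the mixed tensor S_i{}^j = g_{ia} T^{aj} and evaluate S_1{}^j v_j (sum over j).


Step 1: lower the first index. For a diagonal metric, g_{ia} T^{aj} = g_{ii} T^{ij} (no sum on i).
g_{11} = 5
S_1{}^1 = 5 * T^{11} = 5 * 4 = 20
S_1{}^2 = 5 * T^{12} = 5 * 4 = 20
Step 2: contract S_1{}^j with v_j.
S_1{}^1 * v_1 = 20 * -2 = -40
S_1{}^2 * v_2 = 20 * 1 = 20
Result = -40 + 20 = -20

-20


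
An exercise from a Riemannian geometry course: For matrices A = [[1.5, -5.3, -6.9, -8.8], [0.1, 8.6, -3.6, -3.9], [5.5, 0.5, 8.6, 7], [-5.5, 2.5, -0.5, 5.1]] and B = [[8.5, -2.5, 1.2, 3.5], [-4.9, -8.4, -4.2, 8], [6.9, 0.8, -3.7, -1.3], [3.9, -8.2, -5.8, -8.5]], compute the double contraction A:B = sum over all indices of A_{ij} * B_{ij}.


A:B = sum over all i,j of A_{ij} * B_{ij}.
Row 1: 1.5*8.5=12.75, -5.3*-2.5=13.25, -6.9*1.2=-8.28, -8.8*3.5=-30.8 => row sum = -13.08
Row 2: 0.1*-4.9=-0.49, 8.6*-8.4=-72.24, -3.6*-4.2=15.12, -3.9*8=-31.2 => row sum = -88.81
Row 3: 5.5*6.9=37.95, 0.5*0.8=0.4, 8.6*-3.7=-31.82, 7*-1.3=-9.1 => row sum = -2.57
Row 4: -5.5*3.9=-21.45, 2.5*-8.2=-20.5, -0.5*-5.8=2.9, 5.1*-8.5=-43.35 => row sum = -82.4
Total = -13.08 + -88.81 + -2.57 + -82.4 = -186.86

-186.86


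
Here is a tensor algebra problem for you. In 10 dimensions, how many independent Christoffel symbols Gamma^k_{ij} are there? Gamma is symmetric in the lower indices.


Christoffel symbols Gamma^k_{ij} are symmetric in i,j, so there are d * d(d+1)/2 independent symbols.
d = 10
d(d+1)/2 = 10 * 11 / 2 = 55
Total = 10 * 55 = 550

550


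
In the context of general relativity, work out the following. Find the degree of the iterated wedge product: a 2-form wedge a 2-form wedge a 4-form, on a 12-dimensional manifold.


The degree of a wedge product is the sum of the degrees of the individual forms.
Degrees: 2, 2, 4
Total degree = 2 + 2 + 4 = 8

8


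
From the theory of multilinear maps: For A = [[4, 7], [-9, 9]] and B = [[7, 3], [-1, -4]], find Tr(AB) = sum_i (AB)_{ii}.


Tr(AB) = sum_i (AB)_{ii} where (AB)_{ii} = sum_k A_{ik} B_{ki}.
(AB)_{11} = 4*7 + 7*-1 = 21
(AB)_{22} = -9*3 + 9*-4 = -63
Tr(AB) = 21 + -63 = -42

-42


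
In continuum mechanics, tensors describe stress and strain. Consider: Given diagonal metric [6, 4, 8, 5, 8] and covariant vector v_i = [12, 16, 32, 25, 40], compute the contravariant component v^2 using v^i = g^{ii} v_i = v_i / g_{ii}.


To raise an index with a diagonal metric: v^i = v_i / g_{ii}.
For index 2: v_2 = 16, g_{22} = 4
v^2 = 16 / 4 = 4

4


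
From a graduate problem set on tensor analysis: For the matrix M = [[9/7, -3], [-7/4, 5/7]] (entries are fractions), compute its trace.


The trace is the sum of diagonal entries.
Diagonal: M[1,1] = 9/7, M[2,2] = 5/7
Tr(M) = 9/7 + 5/7
Computing step by step:
After adding M[1,1]: 9/7
After adding M[2,2]: 2
Tr(M) = 2

2


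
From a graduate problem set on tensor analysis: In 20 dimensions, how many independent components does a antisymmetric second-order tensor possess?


A antisymmetric rank-2 tensor in d dimensions has d(d-1)/2 independent components.
d = 20
d(d-1)/2 = 20 * 19 / 2 = 380 / 2 = 190

190


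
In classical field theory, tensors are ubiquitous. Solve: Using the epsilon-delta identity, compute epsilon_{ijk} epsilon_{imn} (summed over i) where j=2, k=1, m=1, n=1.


Using the identity: epsilon_{ijk} epsilon_{imn} = delta_{jm} delta_{kn} - delta_{jn} delta_{km}.
delta_{21} = 0
delta_{11} = 1
delta_{21} = 0
delta_{11} = 1
Result = 0 * 1 - 0 * 1 = 0 - 0 = 0

0


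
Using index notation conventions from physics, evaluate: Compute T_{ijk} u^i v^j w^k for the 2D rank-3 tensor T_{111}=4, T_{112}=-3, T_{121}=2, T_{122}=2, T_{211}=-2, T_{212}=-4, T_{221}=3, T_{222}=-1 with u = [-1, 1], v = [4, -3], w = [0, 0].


S = sum over i,j,k of T_{ijk} u_i v_j w_k. Expanding all 8 terms:
T_{111}*u_1*v_1*w_1 = 4*-1*4*0 = 0  (running total: 0)
T_{112}*u_1*v_1*w_2 = -3*-1*4*0 = 0  (running total: 0)
T_{121}*u_1*v_2*w_1 = 2*-1*-3*0 = 0  (running total: 0)
T_{122}*u_1*v_2*w_2 = 2*-1*-3*0 = 0  (running total: 0)
T_{211}*u_2*v_1*w_1 = -2*1*4*0 = 0  (running total: 0)
T_{212}*u_2*v_1*w_2 = -4*1*4*0 = 0  (running total: 0)
T_{221}*u_2*v_2*w_1 = 3*1*-3*0 = 0  (running total: 0)
T_{222}*u_2*v_2*w_2 = -1*1*-3*0 = 0  (running total: 0)
S = 0

0


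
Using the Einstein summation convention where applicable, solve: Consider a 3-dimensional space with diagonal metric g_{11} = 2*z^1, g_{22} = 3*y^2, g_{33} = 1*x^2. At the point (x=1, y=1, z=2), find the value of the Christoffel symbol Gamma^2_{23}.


For a diagonal metric, Gamma^k_{ij} = (1/2) g^{kk} (dg_{ik}/dx_j + dg_{jk}/dx_i - dg_{ij}/dx_k).
The metric is diagonal, so g_{ab} = 0 for a != b.
At the given point: g_{11} = 4, g_{22} = 3, g_{33} = 1
g^{22} = 1/3
dg_{22}/dx_3 = dg_{22}/dx_3 = 0
dg_{32}/dx_2 = 0 (off-diagonal)
dg_{23}/dx_2 = 0 (off-diagonal)
Numerator = 0 + 0 - 0 = 0
Gamma^2_{23} = 0 / (2 * 3) = 0

0


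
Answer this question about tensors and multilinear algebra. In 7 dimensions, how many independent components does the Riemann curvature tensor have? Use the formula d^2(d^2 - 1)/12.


The Riemann tensor in d dimensions has d^2(d^2 - 1)/12 independent components.
d = 7, so d^2 = 49
d^2 - 1 = 48
d^2(d^2 - 1) = 49 * 48 = 2352
Divide by 12: 2352 / 12 = 196

196


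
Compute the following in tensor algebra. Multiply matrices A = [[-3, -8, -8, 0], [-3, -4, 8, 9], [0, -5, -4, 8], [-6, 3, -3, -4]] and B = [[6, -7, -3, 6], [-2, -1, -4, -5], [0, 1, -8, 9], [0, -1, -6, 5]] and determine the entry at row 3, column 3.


(AB)_{ij} = sum_k A_{ik} B_{kj}.
For i=3, j=3:
A_{31} * B_{13} = 0 * -3 = 0
A_{32} * B_{23} = -5 * -4 = 20
A_{33} * B_{33} = -4 * -8 = 32
A_{34} * B_{43} = 8 * -6 = -48
Sum = 0 + 20 + 32 + -48 = 4

4


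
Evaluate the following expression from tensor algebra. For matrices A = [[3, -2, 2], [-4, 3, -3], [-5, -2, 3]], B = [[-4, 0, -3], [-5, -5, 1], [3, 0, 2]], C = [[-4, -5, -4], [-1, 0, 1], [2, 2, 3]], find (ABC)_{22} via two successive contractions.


(ABC)_{22} = sum_m (AB)_{2m} C_{m2}. First compute row 2 of AB.
(AB)_{21} = -4*-4 + 3*-5 + -3*3 = -8
(AB)_{22} = -4*0 + 3*-5 + -3*0 = -15
(AB)_{23} = -4*-3 + 3*1 + -3*2 = 9
Now contract with column 2 of C:
(AB)_{21} * C_{12} = -8 * -5 = 40
(AB)_{22} * C_{22} = -15 * 0 = 0
(AB)_{23} * C_{32} = 9 * 2 = 18
(ABC)_{22} = 40 + 0 + 18 = 58

58


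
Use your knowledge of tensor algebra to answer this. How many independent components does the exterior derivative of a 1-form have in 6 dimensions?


The exterior derivative of a p-form is a (p+1)-form.
Its number of independent components is C(n, p+1).
n = 6, p+1 = 2
C(6, 2) = 15

15


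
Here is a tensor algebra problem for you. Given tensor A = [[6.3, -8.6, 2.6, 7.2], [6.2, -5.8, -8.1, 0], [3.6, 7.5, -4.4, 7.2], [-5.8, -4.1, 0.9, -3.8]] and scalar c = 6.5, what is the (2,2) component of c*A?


Scalar multiplication: (cA)_{ij} = c * A_{ij}.
c = 6.5
A_{22} = -5.8
(cA)_{22} = 6.5 * -5.8 = -37.7

-37.7


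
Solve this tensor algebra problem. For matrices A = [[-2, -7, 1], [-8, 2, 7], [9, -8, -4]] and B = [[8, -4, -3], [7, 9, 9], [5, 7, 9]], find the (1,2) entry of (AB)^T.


(AB)^T_{ij} = (AB)_{ji} = sum_k A_{jk} B_{ki}.
For i=1, j=2 we need (AB)_{21}:
A_{21} * B_{11} = -8 * 8 = -64
A_{22} * B_{21} = 2 * 7 = 14
A_{23} * B_{31} = 7 * 5 = 35
Sum = -64 + 14 + 35 = -15

-15


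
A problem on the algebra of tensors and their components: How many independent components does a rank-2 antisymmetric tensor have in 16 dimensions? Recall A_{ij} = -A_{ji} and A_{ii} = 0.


An antisymmetric rank-2 tensor satisfies A_{ij} = -A_{ji}, so diagonal entries are zero.
The independent components are the upper-triangular entries: C(n, 2) = n(n-1)/2.
n = 16
C(16, 2) = 16 * 15 / 2 = 240 / 2 = 120

120


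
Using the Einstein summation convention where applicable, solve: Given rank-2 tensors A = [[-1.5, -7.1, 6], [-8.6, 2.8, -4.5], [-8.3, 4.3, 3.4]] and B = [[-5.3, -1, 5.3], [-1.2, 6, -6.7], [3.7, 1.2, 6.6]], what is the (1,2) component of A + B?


Tensor addition is component-wise: (A + B)_{ij} = A_{ij} + B_{ij}.
A_{12} = -7.1
B_{12} = -1
(A + B)_{12} = -7.1 + -1 = -8.1

-8.1


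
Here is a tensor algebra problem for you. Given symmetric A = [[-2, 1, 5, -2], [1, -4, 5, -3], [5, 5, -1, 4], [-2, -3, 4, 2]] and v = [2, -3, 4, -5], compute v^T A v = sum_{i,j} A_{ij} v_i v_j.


First compute Av:
(Av)_1 = -2*2 + 1*-3 + 5*4 + -2*-5 = 23
(Av)_2 = 1*2 + -4*-3 + 5*4 + -3*-5 = 49
(Av)_3 = 5*2 + 5*-3 + -1*4 + 4*-5 = -29
(Av)_4 = -2*2 + -3*-3 + 4*4 + 2*-5 = 11
Av = [23, 49, -29, 11]
Then v^T (Av) = 2*23 + -3*49 + 4*-29 + -5*11
= 46 + -147 + -116 + -55 = -272

-272


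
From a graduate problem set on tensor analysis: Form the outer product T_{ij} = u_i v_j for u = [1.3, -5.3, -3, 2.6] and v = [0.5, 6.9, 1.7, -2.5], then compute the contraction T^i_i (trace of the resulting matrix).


The outer product gives T_{ij} = u_i v_j.
The trace (contraction) is Tr(T) = sum_i T_{ii} = sum_i u_i v_i.
Diagonal entries:
T_{11} = u_1 * v_1 = 1.3 * 0.5 = 0.65
T_{22} = u_2 * v_2 = -5.3 * 6.9 = -36.57
T_{33} = u_3 * v_3 = -3 * 1.7 = -5.1
T_{44} = u_4 * v_4 = 2.6 * -2.5 = -6.5
Tr(T) = 0.65 + -36.57 + -5.1 + -6.5 = -47.52

-47.52


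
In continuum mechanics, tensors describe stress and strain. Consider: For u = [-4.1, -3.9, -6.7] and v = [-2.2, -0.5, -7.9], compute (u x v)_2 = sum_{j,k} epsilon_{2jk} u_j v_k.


(u x v)_2 = sum_{j,k} epsilon_{2jk} u_j v_k. Only permutations of (1,2,3) contribute; the two non-zero terms are:
eps_{213} u_1 v_3 = -1 * -4.1 * -7.9 = -32.39
eps_{231} u_3 v_1 = 1 * -6.7 * -2.2 = 14.74
(u x v)_2 = -17.65

-17.65


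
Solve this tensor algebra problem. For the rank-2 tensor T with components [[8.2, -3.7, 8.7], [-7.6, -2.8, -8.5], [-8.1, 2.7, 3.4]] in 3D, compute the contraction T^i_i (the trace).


The contraction (trace) of a rank-2 tensor is the sum of its diagonal elements.
Diagonal entries: A[1,1] = 8.2, A[2,2] = -2.8, A[3,3] = 3.4
Tr(A) = 8.2 + -2.8 + 3.4 = 8.8

8.8


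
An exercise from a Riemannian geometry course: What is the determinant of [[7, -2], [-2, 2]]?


For a 2x2 matrix [[a, b], [c, d]], det = a*d - b*c.
a = 7, b = -2, c = -2, d = 2
a*d = 7 * 2 = 14
b*c = -2 * -2 = 4
det = 14 - 4 = 10

10


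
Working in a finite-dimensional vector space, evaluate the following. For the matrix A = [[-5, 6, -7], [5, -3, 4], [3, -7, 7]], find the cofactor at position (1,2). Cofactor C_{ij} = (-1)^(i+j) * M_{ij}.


To find cofactor C_{12}, delete row 1 and column 2.
The resulting 2x2 submatrix is: [[5, 4], [3, 7]]
Minor M_{12} = 5*7 - 4*3
  = 35 - 12 = 23
Sign = (-1)^(1+2) = (-1)^3 = -1
Cofactor C_{12} = -1 * 23 = -23

-23


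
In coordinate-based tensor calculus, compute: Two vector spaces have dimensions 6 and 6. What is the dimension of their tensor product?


The dimension of a tensor product is the product of dimensions.
dim(V) = 6, dim(W) = 6
dim(V (x) W) = 6 * 6 = 36

36


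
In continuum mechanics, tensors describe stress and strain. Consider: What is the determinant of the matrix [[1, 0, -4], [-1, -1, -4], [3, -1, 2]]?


Expanding along the first row, det(A) = a11*M_11 - a12*M_12 + a13*M_13, where M_1j is the (1,j) minor.
Minor M_11 = -1*2 - -4*-1 = -6
Minor M_12 = -1*2 - -4*3 = 10
Minor M_13 = -1*-1 - -1*3 = 4
det = 1*(-6) - 0*(10) + -4*(4)
    = -6 - 0 + -16
    = -22

-22


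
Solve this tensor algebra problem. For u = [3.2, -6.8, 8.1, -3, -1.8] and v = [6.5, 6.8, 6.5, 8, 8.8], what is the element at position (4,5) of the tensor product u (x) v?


The outer product entry T_{ij} = u_i * v_j.
We need i=4, j=5.
u_4 = -3, v_5 = 8.8
T_{4,5} = -3 * 8.8 = -26.4

-26.4


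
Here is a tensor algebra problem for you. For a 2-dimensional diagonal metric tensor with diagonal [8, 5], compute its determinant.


For a diagonal metric, the determinant is the product of diagonal entries.
Diagonal entries: 8, 5
det(g) = 8 * 5 = 40

40


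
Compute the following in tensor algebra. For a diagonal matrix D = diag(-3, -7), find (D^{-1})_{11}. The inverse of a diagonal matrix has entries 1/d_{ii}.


For a diagonal matrix, the inverse has entries (D^{-1})_{ii} = 1/d_{ii}.
The diagonal entries are: d_{11} = -3, d_{22} = -7
We need (D^{-1})_{11} = 1/d_{11} = 1/-3 = -1/3

-1/3


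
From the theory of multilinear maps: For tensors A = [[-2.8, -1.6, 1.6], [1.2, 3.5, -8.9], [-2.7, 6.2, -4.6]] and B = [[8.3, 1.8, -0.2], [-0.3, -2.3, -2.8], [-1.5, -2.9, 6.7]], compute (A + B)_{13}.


Tensor addition is component-wise: (A + B)_{ij} = A_{ij} + B_{ij}.
A_{13} = 1.6
B_{13} = -0.2
(A + B)_{13} = 1.6 + -0.2 = 1.4

1.4


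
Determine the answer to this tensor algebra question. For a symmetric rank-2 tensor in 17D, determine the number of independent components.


A symmetric rank-2 tensor in d dimensions has d(d+1)/2 independent components.
d = 17
d(d+1)/2 = 17 * 18 / 2 = 306 / 2 = 153

153


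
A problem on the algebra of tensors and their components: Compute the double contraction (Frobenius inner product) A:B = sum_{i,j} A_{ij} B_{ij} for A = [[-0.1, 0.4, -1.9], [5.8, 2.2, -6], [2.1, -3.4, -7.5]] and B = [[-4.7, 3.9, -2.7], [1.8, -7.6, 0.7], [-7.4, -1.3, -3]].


A:B = sum over all i,j of A_{ij} * B_{ij}.
Row 1: -0.1*-4.7=0.47, 0.4*3.9=1.56, -1.9*-2.7=5.13 => row sum = 7.16
Row 2: 5.8*1.8=10.44, 2.2*-7.6=-16.72, -6*0.7=-4.2 => row sum = -10.48
Row 3: 2.1*-7.4=-15.54, -3.4*-1.3=4.42, -7.5*-3=22.5 => row sum = 11.38
Total = 7.16 + -10.48 + 11.38 = 8.06

8.06


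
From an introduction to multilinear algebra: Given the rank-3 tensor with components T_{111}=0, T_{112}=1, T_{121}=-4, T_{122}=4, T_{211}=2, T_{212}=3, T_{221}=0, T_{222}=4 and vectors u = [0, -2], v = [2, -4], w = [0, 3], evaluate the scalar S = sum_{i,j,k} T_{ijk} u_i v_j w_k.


S = sum over i,j,k of T_{ijk} u_i v_j w_k. Expanding all 8 terms:
T_{111}*u_1*v_1*w_1 = 0*0*2*0 = 0  (running total: 0)
T_{112}*u_1*v_1*w_2 = 1*0*2*3 = 0  (running total: 0)
T_{121}*u_1*v_2*w_1 = -4*0*-4*0 = 0  (running total: 0)
T_{122}*u_1*v_2*w_2 = 4*0*-4*3 = 0  (running total: 0)
T_{211}*u_2*v_1*w_1 = 2*-2*2*0 = 0  (running total: 0)
T_{212}*u_2*v_1*w_2 = 3*-2*2*3 = -36  (running total: -36)
T_{221}*u_2*v_2*w_1 = 0*-2*-4*0 = 0  (running total: -36)
T_{222}*u_2*v_2*w_2 = 4*-2*-4*3 = 96  (running total: 60)
S = 60

60


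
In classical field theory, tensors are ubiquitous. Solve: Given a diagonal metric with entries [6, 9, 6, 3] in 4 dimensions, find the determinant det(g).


For a diagonal metric, the determinant is the product of diagonal entries.
Diagonal entries: 6, 9, 6, 3
det(g) = 6 * 9 * 6 * 3 = 972

972


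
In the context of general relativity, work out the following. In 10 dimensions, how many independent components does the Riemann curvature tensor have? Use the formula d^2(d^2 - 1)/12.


The Riemann tensor in d dimensions has d^2(d^2 - 1)/12 independent components.
d = 10, so d^2 = 100
d^2 - 1 = 99
d^2(d^2 - 1) = 100 * 99 = 9900
Divide by 12: 9900 / 12 = 825

825


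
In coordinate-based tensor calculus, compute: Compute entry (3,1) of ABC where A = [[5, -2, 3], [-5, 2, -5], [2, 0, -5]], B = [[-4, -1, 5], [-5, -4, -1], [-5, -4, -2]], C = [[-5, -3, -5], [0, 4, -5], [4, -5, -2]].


(ABC)_{31} = sum_m (AB)_{3m} C_{m1}. First compute row 3 of AB.
(AB)_{31} = 2*-4 + 0*-5 + -5*-5 = 17
(AB)_{32} = 2*-1 + 0*-4 + -5*-4 = 18
(AB)_{33} = 2*5 + 0*-1 + -5*-2 = 20
Now contract with column 1 of C:
(AB)_{31} * C_{11} = 17 * -5 = -85
(AB)_{32} * C_{21} = 18 * 0 = 0
(AB)_{33} * C_{31} = 20 * 4 = 80
(ABC)_{31} = -85 + 0 + 80 = -5

-5


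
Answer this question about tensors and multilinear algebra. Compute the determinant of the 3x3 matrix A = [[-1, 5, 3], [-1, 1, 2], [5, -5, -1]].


Expanding along the first row, det(A) = a11*M_11 - a12*M_12 + a13*M_13, where M_1j is the (1,j) minor.
Minor M_11 = 1*-1 - 2*-5 = 9
Minor M_12 = -1*-1 - 2*5 = -9
Minor M_13 = -1*-5 - 1*5 = 0
det = -1*(9) - 5*(-9) + 3*(0)
    = -9 - -45 + 0
    = 36

36


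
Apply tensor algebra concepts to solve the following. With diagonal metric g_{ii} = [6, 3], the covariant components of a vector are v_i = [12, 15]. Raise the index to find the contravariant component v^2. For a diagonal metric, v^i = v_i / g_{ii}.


To raise an index with a diagonal metric: v^i = v_i / g_{ii}.
For index 2: v_2 = 15, g_{22} = 3
v^2 = 15 / 3 = 5

5


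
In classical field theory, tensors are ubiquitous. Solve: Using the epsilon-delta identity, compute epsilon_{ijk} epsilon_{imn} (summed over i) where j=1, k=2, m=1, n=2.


Using the identity: epsilon_{ijk} epsilon_{imn} = delta_{jm} delta_{kn} - delta_{jn} delta_{km}.
delta_{11} = 1
delta_{22} = 1
delta_{12} = 0
delta_{21} = 0
Result = 1 * 1 - 0 * 0 = 1 - 0 = 1

1


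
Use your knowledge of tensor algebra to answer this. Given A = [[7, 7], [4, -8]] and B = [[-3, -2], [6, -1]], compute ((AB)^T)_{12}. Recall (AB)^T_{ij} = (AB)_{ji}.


(AB)^T_{ij} = (AB)_{ji} = sum_k A_{jk} B_{ki}.
For i=1, j=2 we need (AB)_{21}:
A_{21} * B_{11} = 4 * -3 = -12
A_{22} * B_{21} = -8 * 6 = -48
Sum = -12 + -48 = -60

-60


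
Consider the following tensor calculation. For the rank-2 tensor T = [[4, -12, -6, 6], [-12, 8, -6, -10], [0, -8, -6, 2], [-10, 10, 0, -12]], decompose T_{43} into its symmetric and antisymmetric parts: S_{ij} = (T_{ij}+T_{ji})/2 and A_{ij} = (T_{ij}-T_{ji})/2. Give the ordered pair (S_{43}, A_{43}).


T_{43} = 0
T_{34} = 2
S_{43} = (0 + 2)/2 = 2/2 = 1
A_{43} = (0 - 2)/2 = -2/2 = -1
Check: S + A = 1 + -1 = 0 = T_{43}.

(1, -1)


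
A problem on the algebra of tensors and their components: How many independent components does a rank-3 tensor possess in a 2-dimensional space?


The number of components of a rank-r tensor in d dimensions is d^r.
Here d = 2 and r = 3.
2^3 = 8

8


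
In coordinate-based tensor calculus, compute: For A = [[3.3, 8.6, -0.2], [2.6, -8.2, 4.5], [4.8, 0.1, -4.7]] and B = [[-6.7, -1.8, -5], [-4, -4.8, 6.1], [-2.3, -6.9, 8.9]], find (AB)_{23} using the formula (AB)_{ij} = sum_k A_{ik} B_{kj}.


(AB)_{ij} = sum_k A_{ik} B_{kj}.
For i=2, j=3:
A_{21} * B_{13} = 2.6 * -5 = -13
A_{22} * B_{23} = -8.2 * 6.1 = -50.02
A_{23} * B_{33} = 4.5 * 8.9 = 40.05
Sum = -13 + -50.02 + 40.05 = -22.97

-22.97


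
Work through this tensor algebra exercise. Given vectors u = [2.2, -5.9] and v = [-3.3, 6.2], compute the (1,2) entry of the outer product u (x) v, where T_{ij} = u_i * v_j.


The outer product entry T_{ij} = u_i * v_j.
We need i=1, j=2.
u_1 = 2.2, v_2 = 6.2
T_{1,2} = 2.2 * 6.2 = 13.64

13.64


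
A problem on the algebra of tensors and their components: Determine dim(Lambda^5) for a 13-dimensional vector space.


The dimension of the space of p-forms on an n-dimensional space is C(n, p).
n = 13, p = 5
C(13, 5) = 13! / (5! * 8!) = 1287

1287


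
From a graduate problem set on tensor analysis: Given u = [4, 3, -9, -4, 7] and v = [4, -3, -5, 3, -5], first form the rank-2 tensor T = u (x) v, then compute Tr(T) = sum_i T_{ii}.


The outer product gives T_{ij} = u_i v_j.
The trace (contraction) is Tr(T) = sum_i T_{ii} = sum_i u_i v_i.
Diagonal entries:
T_{11} = u_1 * v_1 = 4 * 4 = 16
T_{22} = u_2 * v_2 = 3 * -3 = -9
T_{33} = u_3 * v_3 = -9 * -5 = 45
T_{44} = u_4 * v_4 = -4 * 3 = -12
T_{55} = u_5 * v_5 = 7 * -5 = -35
Tr(T) = 16 + -9 + 45 + -12 + -35 = 5

5


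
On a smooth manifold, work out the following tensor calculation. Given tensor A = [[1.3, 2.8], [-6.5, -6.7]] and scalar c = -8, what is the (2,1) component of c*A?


Scalar multiplication: (cA)_{ij} = c * A_{ij}.
c = -8
A_{21} = -6.5
(cA)_{21} = -8 * -6.5 = 52

52


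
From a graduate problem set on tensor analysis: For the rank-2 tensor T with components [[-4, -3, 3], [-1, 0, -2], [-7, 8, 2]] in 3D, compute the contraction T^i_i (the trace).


The contraction (trace) of a rank-2 tensor is the sum of its diagonal elements.
Diagonal entries: A[1,1] = -4, A[2,2] = 0, A[3,3] = 2
Tr(A) = -4 + 0 + 2 = -2

-2


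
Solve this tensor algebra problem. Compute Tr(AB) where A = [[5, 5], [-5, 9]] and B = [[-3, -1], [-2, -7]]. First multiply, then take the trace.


Tr(AB) = sum_i (AB)_{ii} where (AB)_{ii} = sum_k A_{ik} B_{ki}.
(AB)_{11} = 5*-3 + 5*-2 = -25
(AB)_{22} = -5*-1 + 9*-7 = -58
Tr(AB) = -25 + -58 = -83

-83


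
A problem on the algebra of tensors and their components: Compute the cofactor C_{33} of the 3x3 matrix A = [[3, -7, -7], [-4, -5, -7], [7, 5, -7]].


To find cofactor C_{33}, delete row 3 and column 3.
The resulting 2x2 submatrix is: [[3, -7], [-4, -5]]
Minor M_{33} = 3*-5 - -7*-4
  = -15 - 28 = -43
Sign = (-1)^(3+3) = (-1)^6 = 1
Cofactor C_{33} = 1 * -43 = -43

-43


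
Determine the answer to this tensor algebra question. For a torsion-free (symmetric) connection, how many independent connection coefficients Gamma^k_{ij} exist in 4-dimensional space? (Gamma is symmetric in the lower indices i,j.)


Christoffel symbols Gamma^k_{ij} are symmetric in i,j, so there are d * d(d+1)/2 independent symbols.
d = 4
d(d+1)/2 = 4 * 5 / 2 = 10
Total = 4 * 10 = 40

40


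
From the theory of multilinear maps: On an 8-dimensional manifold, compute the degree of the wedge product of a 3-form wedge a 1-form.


The degree of a wedge product is the sum of the degrees of the individual forms.
Degrees: 3, 1
Total degree = 3 + 1 = 4

4


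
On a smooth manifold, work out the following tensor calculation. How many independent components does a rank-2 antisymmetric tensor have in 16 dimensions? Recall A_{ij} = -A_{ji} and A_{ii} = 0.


An antisymmetric rank-2 tensor satisfies A_{ij} = -A_{ji}, so diagonal entries are zero.
The independent components are the upper-triangular entries: C(n, 2) = n(n-1)/2.
n = 16
C(16, 2) = 16 * 15 / 2 = 240 / 2 = 120

120


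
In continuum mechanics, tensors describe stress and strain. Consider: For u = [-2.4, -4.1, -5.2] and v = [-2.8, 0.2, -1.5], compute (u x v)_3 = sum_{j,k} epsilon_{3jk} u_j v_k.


(u x v)_3 = sum_{j,k} epsilon_{3jk} u_j v_k. Only permutations of (1,2,3) contribute; the two non-zero terms are:
eps_{312} u_1 v_2 = 1 * -2.4 * 0.2 = -0.48
eps_{321} u_2 v_1 = -1 * -4.1 * -2.8 = -11.48
(u x v)_3 = -11.96

-11.96


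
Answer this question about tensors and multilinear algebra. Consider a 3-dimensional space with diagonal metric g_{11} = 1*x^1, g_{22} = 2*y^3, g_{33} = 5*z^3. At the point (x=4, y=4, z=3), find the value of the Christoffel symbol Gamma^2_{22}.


For a diagonal metric, Gamma^k_{ij} = (1/2) g^{kk} (dg_{ik}/dx_j + dg_{jk}/dx_i - dg_{ij}/dx_k).
The metric is diagonal, so g_{ab} = 0 for a != b.
At the given point: g_{11} = 4, g_{22} = 128, g_{33} = 135
g^{22} = 1/128
dg_{22}/dx_2 = dg_{22}/dx_2 = 96
dg_{22}/dx_2 = dg_{22}/dx_2 = 96
dg_{22}/dx_2 = dg_{22}/dx_2 = 96
Numerator = 96 + 96 - 96 = 96
Gamma^2_{22} = 96 / (2 * 128) = 3/8

3/8


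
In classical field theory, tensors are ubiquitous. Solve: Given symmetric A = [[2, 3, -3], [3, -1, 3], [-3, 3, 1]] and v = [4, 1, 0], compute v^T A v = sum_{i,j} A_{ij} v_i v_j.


First compute Av:
(Av)_1 = 2*4 + 3*1 + -3*0 = 11
(Av)_2 = 3*4 + -1*1 + 3*0 = 11
(Av)_3 = -3*4 + 3*1 + 1*0 = -9
Av = [11, 11, -9]
Then v^T (Av) = 4*11 + 1*11 + 0*-9
= 44 + 11 + 0 = 55

55


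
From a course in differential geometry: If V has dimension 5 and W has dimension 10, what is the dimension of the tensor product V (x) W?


The dimension of a tensor product is the product of dimensions.
dim(V) = 5, dim(W) = 10
dim(V (x) W) = 5 * 10 = 50

50


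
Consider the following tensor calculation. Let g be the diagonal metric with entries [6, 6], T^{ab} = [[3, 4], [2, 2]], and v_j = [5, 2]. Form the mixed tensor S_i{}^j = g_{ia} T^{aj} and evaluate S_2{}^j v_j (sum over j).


Step 1: lower the first index. For a diagonal metric, g_{ia} T^{aj} = g_{ii} T^{ij} (no sum on i).
g_{22} = 6
S_2{}^1 = 6 * T^{21} = 6 * 2 = 12
S_2{}^2 = 6 * T^{22} = 6 * 2 = 12
Step 2: contract S_2{}^j with v_j.
S_2{}^1 * v_1 = 12 * 5 = 60
S_2{}^2 * v_2 = 12 * 2 = 24
Result = 60 + 24 = 84

84


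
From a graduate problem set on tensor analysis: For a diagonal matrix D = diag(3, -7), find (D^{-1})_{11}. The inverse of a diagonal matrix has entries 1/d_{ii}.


For a diagonal matrix, the inverse has entries (D^{-1})_{ii} = 1/d_{ii}.
The diagonal entries are: d_{11} = 3, d_{22} = -7
We need (D^{-1})_{11} = 1/d_{11} = 1/3 = 1/3

1/3


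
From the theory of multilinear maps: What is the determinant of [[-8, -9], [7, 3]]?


For a 2x2 matrix [[a, b], [c, d]], det = a*d - b*c.
a = -8, b = -9, c = 7, d = 3
a*d = -8 * 3 = -24
b*c = -9 * 7 = -63
det = -24 - -63 = 39

39


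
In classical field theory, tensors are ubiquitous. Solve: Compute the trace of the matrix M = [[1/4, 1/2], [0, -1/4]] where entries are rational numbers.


The trace is the sum of diagonal entries.
Diagonal: M[1,1] = 1/4, M[2,2] = -1/4
Tr(M) = 1/4 + -1/4
Computing step by step:
After adding M[1,1]: 1/4
After adding M[2,2]: 0
Tr(M) = 0

0


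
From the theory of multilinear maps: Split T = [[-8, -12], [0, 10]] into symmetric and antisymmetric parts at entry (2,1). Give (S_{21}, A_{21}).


T_{21} = 0
T_{12} = -12
S_{21} = (0 + -12)/2 = -12/2 = -6
A_{21} = (0 - -12)/2 = 12/2 = 6
Check: S + A = -6 + 6 = 0 = T_{21}.

(-6, 6)


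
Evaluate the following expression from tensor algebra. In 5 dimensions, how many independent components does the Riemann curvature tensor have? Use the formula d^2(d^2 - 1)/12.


The Riemann tensor in d dimensions has d^2(d^2 - 1)/12 independent components.
d = 5, so d^2 = 25
d^2 - 1 = 24
d^2(d^2 - 1) = 25 * 24 = 600
Divide by 12: 600 / 12 = 50

50


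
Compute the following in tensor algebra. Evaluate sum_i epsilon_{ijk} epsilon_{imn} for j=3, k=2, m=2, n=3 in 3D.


Using the identity: epsilon_{ijk} epsilon_{imn} = delta_{jm} delta_{kn} - delta_{jn} delta_{km}.
delta_{32} = 0
delta_{23} = 0
delta_{33} = 1
delta_{22} = 1
Result = 0 * 0 - 1 * 1 = 0 - 1 = -1

-1


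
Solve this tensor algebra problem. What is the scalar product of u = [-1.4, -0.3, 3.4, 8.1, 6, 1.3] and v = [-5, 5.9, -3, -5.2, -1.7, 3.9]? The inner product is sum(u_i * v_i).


The inner product u . v = sum of u_i * v_i.
Term-by-term: -1.4 * -5, -0.3 * 5.9, 3.4 * -3, 8.1 * -5.2, 6 * -1.7, 1.3 * 3.9
Products: 7, -1.77, -10.2, -42.12, -10.2, 5.07
Sum = 7 + -1.77 + -10.2 + -42.12 + -10.2 + 5.07 = -52.22

-52.22


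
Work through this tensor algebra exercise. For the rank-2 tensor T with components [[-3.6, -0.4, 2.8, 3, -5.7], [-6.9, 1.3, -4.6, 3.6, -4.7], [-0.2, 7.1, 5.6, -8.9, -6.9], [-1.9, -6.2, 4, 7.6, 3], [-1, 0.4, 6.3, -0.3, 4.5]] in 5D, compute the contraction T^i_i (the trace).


The contraction (trace) of a rank-2 tensor is the sum of its diagonal elements.
Diagonal entries: A[1,1] = -3.6, A[2,2] = 1.3, A[3,3] = 5.6, A[4,4] = 7.6, A[5,5] = 4.5
Tr(A) = -3.6 + 1.3 + 5.6 + 7.6 + 4.5 = 15.4

15.4


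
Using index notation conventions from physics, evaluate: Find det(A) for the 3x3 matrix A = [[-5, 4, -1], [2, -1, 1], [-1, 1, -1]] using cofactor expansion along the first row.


Expanding along the first row, det(A) = a11*M_11 - a12*M_12 + a13*M_13, where M_1j is the (1,j) minor.
Minor M_11 = -1*-1 - 1*1 = 0
Minor M_12 = 2*-1 - 1*-1 = -1
Minor M_13 = 2*1 - -1*-1 = 1
det = -5*(0) - 4*(-1) + -1*(1)
    = 0 - -4 + -1
    = 3

3


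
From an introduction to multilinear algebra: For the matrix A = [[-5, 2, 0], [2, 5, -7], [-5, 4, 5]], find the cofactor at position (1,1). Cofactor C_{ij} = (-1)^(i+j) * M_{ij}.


To find cofactor C_{11}, delete row 1 and column 1.
The resulting 2x2 submatrix is: [[5, -7], [4, 5]]
Minor M_{11} = 5*5 - -7*4
  = 25 - -28 = 53
Sign = (-1)^(1+1) = (-1)^2 = 1
Cofactor C_{11} = 1 * 53 = 53

53


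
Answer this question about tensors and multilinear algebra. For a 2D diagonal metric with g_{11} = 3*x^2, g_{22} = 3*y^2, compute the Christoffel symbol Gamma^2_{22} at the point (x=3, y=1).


For a diagonal metric, Gamma^k_{ij} = (1/2) g^{kk} (dg_{ik}/dx_j + dg_{jk}/dx_i - dg_{ij}/dx_k).
The metric is diagonal, so g_{ab} = 0 for a != b.
At the given point: g_{11} = 27, g_{22} = 3
g^{22} = 1/3
dg_{22}/dx_2 = dg_{22}/dx_2 = 6
dg_{22}/dx_2 = dg_{22}/dx_2 = 6
dg_{22}/dx_2 = dg_{22}/dx_2 = 6
Numerator = 6 + 6 - 6 = 6
Gamma^2_{22} = 6 / (2 * 3) = 1

1


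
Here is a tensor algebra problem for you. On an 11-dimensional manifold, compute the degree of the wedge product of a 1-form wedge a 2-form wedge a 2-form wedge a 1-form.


The degree of a wedge product is the sum of the degrees of the individual forms.
Degrees: 1, 2, 2, 1
Total degree = 1 + 2 + 2 + 1 = 6

6


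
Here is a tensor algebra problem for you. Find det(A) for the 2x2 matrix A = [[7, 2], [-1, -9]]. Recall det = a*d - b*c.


For a 2x2 matrix [[a, b], [c, d]], det = a*d - b*c.
a = 7, b = 2, c = -1, d = -9
a*d = 7 * -9 = -63
b*c = 2 * -1 = -2
det = -63 - -2 = -61

-61


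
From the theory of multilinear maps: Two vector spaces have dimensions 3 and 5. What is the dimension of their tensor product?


The dimension of a tensor product is the product of dimensions.
dim(V) = 3, dim(W) = 5
dim(V (x) W) = 3 * 5 = 15

15


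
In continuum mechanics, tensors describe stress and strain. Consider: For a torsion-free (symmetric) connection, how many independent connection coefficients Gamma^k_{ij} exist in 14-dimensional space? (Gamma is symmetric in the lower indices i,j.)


Christoffel symbols Gamma^k_{ij} are symmetric in i,j, so there are d * d(d+1)/2 independent symbols.
d = 14
d(d+1)/2 = 14 * 15 / 2 = 105
Total = 14 * 105 = 1470

1470


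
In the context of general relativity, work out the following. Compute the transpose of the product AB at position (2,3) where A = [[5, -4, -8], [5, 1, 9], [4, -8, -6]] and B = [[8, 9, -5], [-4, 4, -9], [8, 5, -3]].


(AB)^T_{ij} = (AB)_{ji} = sum_k A_{jk} B_{ki}.
For i=2, j=3 we need (AB)_{32}:
A_{31} * B_{12} = 4 * 9 = 36
A_{32} * B_{22} = -8 * 4 = -32
A_{33} * B_{32} = -6 * 5 = -30
Sum = 36 + -32 + -30 = -26

-26


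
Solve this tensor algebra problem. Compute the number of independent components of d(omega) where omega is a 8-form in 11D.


The exterior derivative of a p-form is a (p+1)-form.
Its number of independent components is C(n, p+1).
n = 11, p+1 = 9
C(11, 9) = 55

55


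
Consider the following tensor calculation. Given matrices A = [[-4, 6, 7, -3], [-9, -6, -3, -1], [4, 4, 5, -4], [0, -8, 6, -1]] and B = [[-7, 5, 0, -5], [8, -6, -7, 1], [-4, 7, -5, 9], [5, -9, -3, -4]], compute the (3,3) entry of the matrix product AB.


(AB)_{ij} = sum_k A_{ik} B_{kj}.
For i=3, j=3:
A_{31} * B_{13} = 4 * 0 = 0
A_{32} * B_{23} = 4 * -7 = -28
A_{33} * B_{33} = 5 * -5 = -25
A_{34} * B_{43} = -4 * -3 = 12
Sum = 0 + -28 + -25 + 12 = -41

-41


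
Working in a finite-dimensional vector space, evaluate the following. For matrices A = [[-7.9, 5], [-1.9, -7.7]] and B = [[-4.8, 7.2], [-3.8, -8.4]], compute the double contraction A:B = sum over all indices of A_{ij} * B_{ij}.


A:B = sum over all i,j of A_{ij} * B_{ij}.
Row 1: -7.9*-4.8=37.92, 5*7.2=36 => row sum = 73.92
Row 2: -1.9*-3.8=7.22, -7.7*-8.4=64.68 => row sum = 71.9
Total = 73.92 + 71.9 = 145.82

145.82


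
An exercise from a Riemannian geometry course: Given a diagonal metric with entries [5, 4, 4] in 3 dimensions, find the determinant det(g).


For a diagonal metric, the determinant is the product of diagonal entries.
Diagonal entries: 5, 4, 4
det(g) = 5 * 4 * 4 = 80

80
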